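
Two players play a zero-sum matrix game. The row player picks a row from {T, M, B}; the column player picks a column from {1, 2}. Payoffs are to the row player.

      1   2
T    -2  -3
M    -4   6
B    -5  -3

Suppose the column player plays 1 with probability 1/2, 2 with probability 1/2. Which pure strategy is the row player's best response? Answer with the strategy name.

M

Expected payoff of T: (1/2)·(-2) + (1/2)·(-3) = -5/2.
Expected payoff of M: (1/2)·(-4) + (1/2)·6 = 1.
Expected payoff of B: (1/2)·(-5) + (1/2)·(-3) = -4.
The largest is 1, so the row player's best response is M.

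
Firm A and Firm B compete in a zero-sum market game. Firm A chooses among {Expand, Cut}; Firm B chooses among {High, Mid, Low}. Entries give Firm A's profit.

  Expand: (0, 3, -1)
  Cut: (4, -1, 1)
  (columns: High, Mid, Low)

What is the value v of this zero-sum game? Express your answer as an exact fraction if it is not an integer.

Row minima: Expand → -1, Cut → -1; maximin = -1.
Column maxima: High → 4, Mid → 3, Low → 1; minimax = 1.
-1 ≠ 1, so there is no saddle point; optimal play is mixed.
High is strictly dominated by Low (it gives Firm A strictly more in every row), so Firm B never plays it.
On the remaining 2×2 (Expand, Cut vs Mid, Low):
Let Firm A play Expand with probability p. Expected payoff against Mid: 3p + (-1)(1−p) = 4p − 1; against Low: (-1)p + 1(1−p) = −2p + 1.
Setting these equal: 4p − 1 = −2p + 1 ⇒ 6p = 2 ⇒ p = 1/3, and the value is (4)·(1/3) − 1 = 1/3.
For Firm B: with q = P(Mid), equating Expand's and Cut's payoffs gives 4q − 1 = −2q + 1 ⇒ q = 1/3.

1/3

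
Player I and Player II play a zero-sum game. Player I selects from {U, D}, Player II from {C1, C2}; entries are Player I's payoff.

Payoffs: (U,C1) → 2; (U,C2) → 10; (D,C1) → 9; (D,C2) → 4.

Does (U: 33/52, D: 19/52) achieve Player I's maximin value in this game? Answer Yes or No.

Against C1 this mix gives (33/52)·2 + (19/52)·9 = 237/52.
Against C2 this mix gives (33/52)·10 + (19/52)·4 = 203/26.
Player II will play C1, holding Player I to 237/52. Shifting weight toward the row that does better against C1 would raise this floor (the equalizing mix achieves 82/13 against both C1 and C2), so the proposed strategy is not optimal.

No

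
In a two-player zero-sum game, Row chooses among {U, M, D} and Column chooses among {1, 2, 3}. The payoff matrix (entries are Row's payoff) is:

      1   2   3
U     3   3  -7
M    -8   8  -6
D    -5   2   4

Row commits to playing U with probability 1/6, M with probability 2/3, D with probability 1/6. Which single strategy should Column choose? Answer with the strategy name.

1

If Column plays 1, Row's expected payoff is (1/6)·3 + (2/3)·(-8) + (1/6)·(-5) = -17/3.
If Column plays 2, Row's expected payoff is (1/6)·3 + (2/3)·8 + (1/6)·2 = 37/6.
If Column plays 3, Row's expected payoff is (1/6)·(-7) + (2/3)·(-6) + (1/6)·4 = -9/2.
Column minimizes Row's payoff; the smallest is -17/3, so the best response is 1.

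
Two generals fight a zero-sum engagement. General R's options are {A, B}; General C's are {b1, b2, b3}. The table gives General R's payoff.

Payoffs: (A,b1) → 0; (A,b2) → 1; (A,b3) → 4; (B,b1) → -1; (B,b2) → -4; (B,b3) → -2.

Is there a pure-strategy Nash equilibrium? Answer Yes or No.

Yes

Row minima: A → 0, B → -4; maximin = 0.
Column maxima: b1 → 0, b2 → 1, b3 → 4; minimax = 0.
maximin = minimax = 0, so a saddle point exists.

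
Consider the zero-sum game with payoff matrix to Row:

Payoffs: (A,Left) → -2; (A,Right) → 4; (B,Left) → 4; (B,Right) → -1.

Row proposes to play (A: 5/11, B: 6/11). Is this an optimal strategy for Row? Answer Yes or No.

Against Left this mix gives (5/11)·(-2) + (6/11)·4 = 14/11.
Against Right this mix gives (5/11)·4 + (6/11)·(-1) = 14/11.
All of Column's active replies (Left, Right) yield 14/11, and no column does worse for Row. The mix makes Column indifferent and guarantees 14/11, so it is optimal.

Yes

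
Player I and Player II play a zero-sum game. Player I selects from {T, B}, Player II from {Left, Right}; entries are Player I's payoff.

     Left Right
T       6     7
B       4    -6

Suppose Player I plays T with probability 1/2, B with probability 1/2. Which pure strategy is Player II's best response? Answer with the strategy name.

If Player II plays Left, Player I's expected payoff is (1/2)·6 + (1/2)·4 = 5.
If Player II plays Right, Player I's expected payoff is (1/2)·7 + (1/2)·(-6) = 1/2.
Player II minimizes Player I's payoff; the smallest is 1/2, so the best response is Right.

Right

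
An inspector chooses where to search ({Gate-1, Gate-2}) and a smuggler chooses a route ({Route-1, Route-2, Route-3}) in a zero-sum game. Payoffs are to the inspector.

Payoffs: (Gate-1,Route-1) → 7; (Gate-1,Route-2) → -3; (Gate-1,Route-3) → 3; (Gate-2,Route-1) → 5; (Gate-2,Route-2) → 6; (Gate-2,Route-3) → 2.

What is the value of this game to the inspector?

12/5

Row minima: Gate-1 → -3, Gate-2 → 2; maximin = 2.
Column maxima: Route-1 → 7, Route-2 → 6, Route-3 → 3; minimax = 3.
2 ≠ 3, so there is no saddle point; optimal play is mixed.
Route-1 is strictly dominated by Route-3 (it gives the inspector strictly more in every row), so the smuggler never plays it.
On the remaining 2×2 (Gate-1, Gate-2 vs Route-2, Route-3):
Let the inspector play Gate-1 with probability p. Expected payoff against Route-2: (-3)p + 6(1−p) = −9p + 6; against Route-3: 3p + 2(1−p) = p + 2.
Setting these equal: −9p + 6 = p + 2 ⇒ −10p = -4 ⇒ p = 2/5, and the value is (-9)·(2/5) + 6 = 12/5.
For the smuggler: with q = P(Route-2), equating Gate-1's and Gate-2's payoffs gives −6q + 3 = 4q + 2 ⇒ q = 1/10.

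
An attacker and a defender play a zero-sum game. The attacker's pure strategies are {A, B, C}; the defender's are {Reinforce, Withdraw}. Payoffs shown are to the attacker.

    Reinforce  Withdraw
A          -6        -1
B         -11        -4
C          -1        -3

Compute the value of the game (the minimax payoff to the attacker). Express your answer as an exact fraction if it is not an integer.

-17/7

Row minima: A → -6, B → -11, C → -3; maximin = -3.
Column maxima: Reinforce → -1, Withdraw → -1; minimax = -1.
-3 ≠ -1, so there is no saddle point; optimal play is mixed.
B is strictly dominated by A, so the attacker never plays it.
On the remaining 2×2 (A, C vs Reinforce, Withdraw):
Let the attacker play A with probability p. Expected payoff against Reinforce: (-6)p + (-1)(1−p) = −5p − 1; against Withdraw: (-1)p + (-3)(1−p) = 2p − 3.
Setting these equal: −5p − 1 = 2p − 3 ⇒ −7p = -2 ⇒ p = 2/7, and the value is (-5)·(2/7) − 1 = -17/7.
For the defender: with q = P(Reinforce), equating A's and C's payoffs gives −5q − 1 = 2q − 3 ⇒ q = 2/7.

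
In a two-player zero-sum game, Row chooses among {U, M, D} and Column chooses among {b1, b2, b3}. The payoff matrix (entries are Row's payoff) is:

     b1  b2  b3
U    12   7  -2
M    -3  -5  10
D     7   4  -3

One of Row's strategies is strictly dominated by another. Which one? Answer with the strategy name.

U gives a strictly higher payoff than D against every column: 12 > 7, 7 > 4, -2 > -3.
So D is strictly dominated and Row never plays it.

D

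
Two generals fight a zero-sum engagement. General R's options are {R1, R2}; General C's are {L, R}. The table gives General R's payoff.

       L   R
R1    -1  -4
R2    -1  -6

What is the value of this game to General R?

-4

Row minima: R1 → -4, R2 → -6; maximin = -4.
Column maxima: L → -1, R → -4; minimax = -4.
Since maximin = minimax = -4, there is a saddle point and the value is -4.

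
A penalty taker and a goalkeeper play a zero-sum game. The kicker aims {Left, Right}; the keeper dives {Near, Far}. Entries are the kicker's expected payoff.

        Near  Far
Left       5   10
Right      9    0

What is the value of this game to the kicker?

Row minima: Left → 5, Right → 0; maximin = 5.
Column maxima: Near → 9, Far → 10; minimax = 9.
5 ≠ 9, so there is no saddle point; optimal play is mixed.
Let the kicker play Left with probability p. Expected payoff against Near: 5p + 9(1−p) = −4p + 9; against Far: 10p + 0(1−p) = 10p.
Setting these equal: −4p + 9 = 10p ⇒ −14p = -9 ⇒ p = 9/14, and the value is (-4)·(9/14) + 9 = 45/7.
For the keeper: with q = P(Near), equating Left's and Right's payoffs gives −5q + 10 = 9q ⇒ q = 5/7.

45/7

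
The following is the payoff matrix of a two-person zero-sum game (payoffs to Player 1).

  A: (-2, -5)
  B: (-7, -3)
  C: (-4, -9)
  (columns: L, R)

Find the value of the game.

-29/7

Row minima: A → -5, B → -7, C → -9; maximin = -5.
Column maxima: L → -2, R → -3; minimax = -3.
-5 ≠ -3, so there is no saddle point; optimal play is mixed.
C is strictly dominated by A, so Player 1 never plays it.
On the remaining 2×2 (A, B vs L, R):
Let Player 1 play A with probability p. Expected payoff against L: (-2)p + (-7)(1−p) = 5p − 7; against R: (-5)p + (-3)(1−p) = −2p − 3.
Setting these equal: 5p − 7 = −2p − 3 ⇒ 7p = 4 ⇒ p = 4/7, and the value is (5)·(4/7) − 7 = -29/7.
For Player 2: with q = P(L), equating A's and B's payoffs gives 3q − 5 = −4q − 3 ⇒ q = 2/7.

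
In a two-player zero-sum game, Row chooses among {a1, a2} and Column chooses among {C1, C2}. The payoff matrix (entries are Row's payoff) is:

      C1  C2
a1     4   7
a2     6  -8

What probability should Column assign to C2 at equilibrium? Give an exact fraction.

Row minima: a1 → 4, a2 → -8; maximin = 4.
Column maxima: C1 → 6, C2 → 7; minimax = 6.
4 ≠ 6, so there is no saddle point; optimal play is mixed.
Let Row play a1 with probability p. Expected payoff against C1: 4p + 6(1−p) = −2p + 6; against C2: 7p + (-8)(1−p) = 15p − 8.
Setting these equal: −2p + 6 = 15p − 8 ⇒ −17p = -14 ⇒ p = 14/17, and the value is (-2)·(14/17) + 6 = 74/17.
For Column: with q = P(C1), equating a1's and a2's payoffs gives −3q + 7 = 14q − 8 ⇒ q = 15/17.

2/17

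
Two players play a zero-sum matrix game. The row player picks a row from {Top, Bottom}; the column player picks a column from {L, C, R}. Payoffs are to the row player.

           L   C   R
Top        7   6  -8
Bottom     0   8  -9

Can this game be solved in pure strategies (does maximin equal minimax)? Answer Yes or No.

Row minima: Top → -8, Bottom → -9; maximin = -8.
Column maxima: L → 7, C → 8, R → -8; minimax = -8.
maximin = minimax = -8, so a saddle point exists.

Yes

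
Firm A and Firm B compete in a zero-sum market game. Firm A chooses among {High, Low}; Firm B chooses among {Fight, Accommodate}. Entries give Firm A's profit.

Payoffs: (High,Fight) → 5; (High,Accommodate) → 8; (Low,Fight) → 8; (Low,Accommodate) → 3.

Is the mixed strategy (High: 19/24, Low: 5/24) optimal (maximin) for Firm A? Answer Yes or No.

Against Fight this mix gives (19/24)·5 + (5/24)·8 = 45/8.
Against Accommodate this mix gives (19/24)·8 + (5/24)·3 = 167/24.
Firm B will play Fight, holding Firm A to 45/8. Shifting weight toward the row that does better against Fight would raise this floor (the equalizing mix achieves 49/8 against both Fight and Accommodate), so the proposed strategy is not optimal.

No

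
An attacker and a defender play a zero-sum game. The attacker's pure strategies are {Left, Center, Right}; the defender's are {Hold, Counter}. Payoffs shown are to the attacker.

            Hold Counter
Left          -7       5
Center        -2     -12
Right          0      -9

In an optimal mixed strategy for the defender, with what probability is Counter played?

Row minima: Left → -7, Center → -12, Right → -9; maximin = -7.
Column maxima: Hold → 0, Counter → 5; minimax = 0.
-7 ≠ 0, so there is no saddle point; optimal play is mixed.
Center is strictly dominated by Right, so the attacker never plays it.
On the remaining 2×2 (Left, Right vs Hold, Counter):
Let the attacker play Left with probability p. Expected payoff against Hold: (-7)p + 0(1−p) = −7p; against Counter: 5p + (-9)(1−p) = 14p − 9.
Setting these equal: −7p = 14p − 9 ⇒ −21p = -9 ⇒ p = 3/7, and the value is (-7)·(3/7) = -3.
For the defender: with q = P(Hold), equating Left's and Right's payoffs gives −12q + 5 = 9q − 9 ⇒ q = 2/3.

1/3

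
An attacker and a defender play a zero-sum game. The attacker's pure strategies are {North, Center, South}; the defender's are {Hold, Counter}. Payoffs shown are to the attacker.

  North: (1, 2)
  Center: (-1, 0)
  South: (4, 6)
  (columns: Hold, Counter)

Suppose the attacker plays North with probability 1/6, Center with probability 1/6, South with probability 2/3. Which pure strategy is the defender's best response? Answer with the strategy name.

If the defender plays Hold, the attacker's expected payoff is (1/6)·1 + (1/6)·(-1) + (2/3)·4 = 8/3.
If the defender plays Counter, the attacker's expected payoff is (1/6)·2 + (1/6)·0 + (2/3)·6 = 13/3.
The defender minimizes the attacker's payoff; the smallest is 8/3, so the best response is Hold.

Hold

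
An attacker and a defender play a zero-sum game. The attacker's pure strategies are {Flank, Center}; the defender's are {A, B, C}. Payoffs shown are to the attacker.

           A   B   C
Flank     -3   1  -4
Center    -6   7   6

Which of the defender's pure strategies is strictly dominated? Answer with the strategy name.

B

A holds the attacker's payoff strictly below B in every row: -3 < 1, -6 < 7.
So B is strictly dominated for the defender.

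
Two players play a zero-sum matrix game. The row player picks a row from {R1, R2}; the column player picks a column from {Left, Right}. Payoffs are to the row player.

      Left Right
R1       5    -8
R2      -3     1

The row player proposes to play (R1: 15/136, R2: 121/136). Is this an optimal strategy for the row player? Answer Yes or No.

Against Left this mix gives (15/136)·5 + (121/136)·(-3) = -36/17.
Against Right this mix gives (15/136)·(-8) + (121/136)·1 = 1/136.
The column player will play Left, holding the row player to -36/17. Shifting weight toward the row that does better against Left would raise this floor (the equalizing mix achieves -19/17 against both Left and Right), so the proposed strategy is not optimal.

No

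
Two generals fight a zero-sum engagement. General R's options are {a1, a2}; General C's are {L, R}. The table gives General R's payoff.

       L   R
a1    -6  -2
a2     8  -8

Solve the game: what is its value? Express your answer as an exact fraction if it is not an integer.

-16/5

Row minima: a1 → -6, a2 → -8; maximin = -6.
Column maxima: L → 8, R → -2; minimax = -2.
-6 ≠ -2, so there is no saddle point; optimal play is mixed.
Let General R play a1 with probability p. Expected payoff against L: (-6)p + 8(1−p) = −14p + 8; against R: (-2)p + (-8)(1−p) = 6p − 8.
Setting these equal: −14p + 8 = 6p − 8 ⇒ −20p = -16 ⇒ p = 4/5, and the value is (-14)·(4/5) + 8 = -16/5.
For General C: with q = P(L), equating a1's and a2's payoffs gives −4q − 2 = 16q − 8 ⇒ q = 3/10.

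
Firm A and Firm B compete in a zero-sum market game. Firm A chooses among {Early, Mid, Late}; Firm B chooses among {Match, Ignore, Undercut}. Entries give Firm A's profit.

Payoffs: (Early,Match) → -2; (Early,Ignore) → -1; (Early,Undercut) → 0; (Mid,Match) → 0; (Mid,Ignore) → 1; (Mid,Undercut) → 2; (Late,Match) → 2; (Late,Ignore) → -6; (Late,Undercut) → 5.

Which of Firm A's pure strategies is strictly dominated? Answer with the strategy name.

Early

Mid gives a strictly higher payoff than Early against every column: 0 > -2, 1 > -1, 2 > 0.
So Early is strictly dominated and Firm A never plays it.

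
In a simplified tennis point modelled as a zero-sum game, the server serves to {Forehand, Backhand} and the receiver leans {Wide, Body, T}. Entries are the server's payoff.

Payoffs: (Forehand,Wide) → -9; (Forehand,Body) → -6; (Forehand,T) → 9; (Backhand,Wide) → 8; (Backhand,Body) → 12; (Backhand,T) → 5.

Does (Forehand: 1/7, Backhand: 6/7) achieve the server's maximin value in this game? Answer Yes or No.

Against Wide this mix gives (1/7)·(-9) + (6/7)·8 = 39/7.
Against Body this mix gives (1/7)·(-6) + (6/7)·12 = 66/7.
Against T this mix gives (1/7)·9 + (6/7)·5 = 39/7.
All of the receiver's active replies (Wide, T) yield 39/7, and no column does worse for the server. The mix makes the receiver indifferent and guarantees 39/7, so it is optimal.

Yes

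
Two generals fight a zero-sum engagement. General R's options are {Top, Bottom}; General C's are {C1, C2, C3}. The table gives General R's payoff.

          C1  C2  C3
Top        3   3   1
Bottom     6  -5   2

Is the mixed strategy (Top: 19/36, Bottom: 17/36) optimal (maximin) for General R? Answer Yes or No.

No

Against C1 this mix gives (19/36)·3 + (17/36)·6 = 53/12.
Against C2 this mix gives (19/36)·3 + (17/36)·(-5) = -7/9.
Against C3 this mix gives (19/36)·1 + (17/36)·2 = 53/36.
General C will play C2, holding General R to -7/9. Shifting weight toward the row that does better against C2 would raise this floor (the equalizing mix achieves 11/9 against both C2 and C3), so the proposed strategy is not optimal.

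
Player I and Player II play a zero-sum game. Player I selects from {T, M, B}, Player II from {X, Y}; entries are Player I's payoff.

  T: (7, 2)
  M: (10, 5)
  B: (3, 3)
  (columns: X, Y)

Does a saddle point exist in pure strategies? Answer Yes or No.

Yes

Row minima: T → 2, M → 5, B → 3; maximin = 5.
Column maxima: X → 10, Y → 5; minimax = 5.
maximin = minimax = 5, so a saddle point exists.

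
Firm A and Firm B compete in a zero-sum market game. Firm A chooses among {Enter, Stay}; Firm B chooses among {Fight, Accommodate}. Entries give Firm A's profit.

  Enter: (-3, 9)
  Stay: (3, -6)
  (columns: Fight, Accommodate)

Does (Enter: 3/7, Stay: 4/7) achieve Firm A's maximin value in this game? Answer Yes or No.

Against Fight this mix gives (3/7)·(-3) + (4/7)·3 = 3/7.
Against Accommodate this mix gives (3/7)·9 + (4/7)·(-6) = 3/7.
All of Firm B's active replies (Fight, Accommodate) yield 3/7, and no column does worse for Firm A. The mix makes Firm B indifferent and guarantees 3/7, so it is optimal.

Yes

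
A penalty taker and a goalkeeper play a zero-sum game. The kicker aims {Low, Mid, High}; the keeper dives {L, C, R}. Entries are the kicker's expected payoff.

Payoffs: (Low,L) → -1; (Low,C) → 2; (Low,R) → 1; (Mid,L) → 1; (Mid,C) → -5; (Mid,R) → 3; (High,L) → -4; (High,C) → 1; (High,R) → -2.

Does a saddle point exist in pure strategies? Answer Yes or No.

Row minima: Low → -1, Mid → -5, High → -4; maximin = -1.
Column maxima: L → 1, C → 2, R → 3; minimax = 1.
-1 ≠ 1, so no pure-strategy equilibrium exists.

No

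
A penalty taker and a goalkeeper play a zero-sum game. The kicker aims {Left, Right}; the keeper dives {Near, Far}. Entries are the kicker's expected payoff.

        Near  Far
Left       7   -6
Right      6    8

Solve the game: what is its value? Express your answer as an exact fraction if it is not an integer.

92/15

Row minima: Left → -6, Right → 6; maximin = 6.
Column maxima: Near → 7, Far → 8; minimax = 7.
6 ≠ 7, so there is no saddle point; optimal play is mixed.
Let the kicker play Left with probability p. Expected payoff against Near: 7p + 6(1−p) = p + 6; against Far: (-6)p + 8(1−p) = −14p + 8.
Setting these equal: p + 6 = −14p + 8 ⇒ 15p = 2 ⇒ p = 2/15, and the value is (1)·(2/15) + 6 = 92/15.
For the keeper: with q = P(Near), equating Left's and Right's payoffs gives 13q − 6 = −2q + 8 ⇒ q = 14/15.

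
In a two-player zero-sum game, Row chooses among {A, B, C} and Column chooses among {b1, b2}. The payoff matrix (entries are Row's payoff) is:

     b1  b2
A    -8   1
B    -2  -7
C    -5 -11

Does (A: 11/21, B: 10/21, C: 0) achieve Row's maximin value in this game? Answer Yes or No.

No

Against b1 this mix gives (11/21)·(-8) + (10/21)·(-2) = -36/7.
Against b2 this mix gives (11/21)·1 + (10/21)·(-7) = -59/21.
Column will play b1, holding Row to -36/7. Shifting weight toward the row that does better against b1 would raise this floor (the equalizing mix achieves -29/7 against both b1 and b2), so the proposed strategy is not optimal.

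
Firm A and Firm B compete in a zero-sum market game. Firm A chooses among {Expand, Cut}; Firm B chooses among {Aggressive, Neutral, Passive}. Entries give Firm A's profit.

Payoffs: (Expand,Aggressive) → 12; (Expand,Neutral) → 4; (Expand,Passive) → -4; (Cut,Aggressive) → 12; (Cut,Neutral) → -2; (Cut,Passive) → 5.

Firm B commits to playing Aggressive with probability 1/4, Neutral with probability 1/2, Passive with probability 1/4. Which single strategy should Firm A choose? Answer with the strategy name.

Expand

Expected payoff of Expand: (1/4)·12 + (1/2)·4 + (1/4)·(-4) = 4.
Expected payoff of Cut: (1/4)·12 + (1/2)·(-2) + (1/4)·5 = 13/4.
The largest is 4, so Firm A's best response is Expand.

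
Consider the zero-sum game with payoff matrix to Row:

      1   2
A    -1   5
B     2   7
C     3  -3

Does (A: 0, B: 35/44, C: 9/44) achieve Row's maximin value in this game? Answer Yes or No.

Against 1 this mix gives (35/44)·2 + (9/44)·3 = 97/44.
Against 2 this mix gives (35/44)·7 + (9/44)·(-3) = 109/22.
Column will play 1, holding Row to 97/44. Shifting weight toward the row that does better against 1 would raise this floor (the equalizing mix achieves 27/11 against both 1 and 2), so the proposed strategy is not optimal.

No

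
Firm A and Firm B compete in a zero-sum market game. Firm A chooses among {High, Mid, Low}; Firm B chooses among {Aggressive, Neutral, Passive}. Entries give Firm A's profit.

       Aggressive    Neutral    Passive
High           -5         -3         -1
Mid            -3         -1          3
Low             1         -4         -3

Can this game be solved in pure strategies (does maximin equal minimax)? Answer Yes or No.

No

Row minima: High → -5, Mid → -3, Low → -4; maximin = -3.
Column maxima: Aggressive → 1, Neutral → -1, Passive → 3; minimax = -1.
-3 ≠ -1, so no pure-strategy equilibrium exists.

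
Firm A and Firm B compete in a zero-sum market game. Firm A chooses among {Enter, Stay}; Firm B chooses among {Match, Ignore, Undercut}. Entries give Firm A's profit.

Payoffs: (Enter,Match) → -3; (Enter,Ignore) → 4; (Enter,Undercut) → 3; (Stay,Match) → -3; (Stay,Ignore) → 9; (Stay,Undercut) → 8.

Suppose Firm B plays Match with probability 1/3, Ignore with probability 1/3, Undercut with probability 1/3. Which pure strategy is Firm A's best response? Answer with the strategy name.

Stay

Expected payoff of Enter: (1/3)·(-3) + (1/3)·4 + (1/3)·3 = 4/3.
Expected payoff of Stay: (1/3)·(-3) + (1/3)·9 + (1/3)·8 = 14/3.
The largest is 14/3, so Firm A's best response is Stay.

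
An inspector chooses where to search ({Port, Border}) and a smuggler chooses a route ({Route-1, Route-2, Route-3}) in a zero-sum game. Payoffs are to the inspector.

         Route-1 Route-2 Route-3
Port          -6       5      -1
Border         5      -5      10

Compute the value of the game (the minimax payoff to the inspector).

-5/21

Row minima: Port → -6, Border → -5; maximin = -5.
Column maxima: Route-1 → 5, Route-2 → 5, Route-3 → 10; minimax = 5.
-5 ≠ 5, so there is no saddle point; optimal play is mixed.
Route-3 is strictly dominated by Route-1 (it gives the inspector strictly more in every row), so the smuggler never plays it.
On the remaining 2×2 (Port, Border vs Route-1, Route-2):
Let the inspector play Port with probability p. Expected payoff against Route-1: (-6)p + 5(1−p) = −11p + 5; against Route-2: 5p + (-5)(1−p) = 10p − 5.
Setting these equal: −11p + 5 = 10p − 5 ⇒ −21p = -10 ⇒ p = 10/21, and the value is (-11)·(10/21) + 5 = -5/21.
For the smuggler: with q = P(Route-1), equating Port's and Border's payoffs gives −11q + 5 = 10q − 5 ⇒ q = 10/21.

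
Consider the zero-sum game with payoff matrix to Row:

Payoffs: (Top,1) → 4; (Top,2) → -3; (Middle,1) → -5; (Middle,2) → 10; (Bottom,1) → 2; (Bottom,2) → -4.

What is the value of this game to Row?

Row minima: Top → -3, Middle → -5, Bottom → -4; maximin = -3.
Column maxima: 1 → 4, 2 → 10; minimax = 4.
-3 ≠ 4, so there is no saddle point; optimal play is mixed.
Bottom is strictly dominated by Top, so Row never plays it.
On the remaining 2×2 (Top, Middle vs 1, 2):
Let Row play Top with probability p. Expected payoff against 1: 4p + (-5)(1−p) = 9p − 5; against 2: (-3)p + 10(1−p) = −13p + 10.
Setting these equal: 9p − 5 = −13p + 10 ⇒ 22p = 15 ⇒ p = 15/22, and the value is (9)·(15/22) − 5 = 25/22.
For Column: with q = P(1), equating Top's and Middle's payoffs gives 7q − 3 = −15q + 10 ⇒ q = 13/22.

25/22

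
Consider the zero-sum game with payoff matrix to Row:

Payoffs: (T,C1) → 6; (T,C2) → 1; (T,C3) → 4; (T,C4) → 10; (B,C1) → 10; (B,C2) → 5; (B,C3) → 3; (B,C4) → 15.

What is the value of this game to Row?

Row minima: T → 1, B → 3; maximin = 3.
Column maxima: C1 → 10, C2 → 5, C3 → 4, C4 → 15; minimax = 4.
3 ≠ 4, so there is no saddle point; optimal play is mixed.
C1 is strictly dominated by C2 (it gives Row strictly more in every row), so Column never plays it.
C4 is strictly dominated by C2 (it gives Row strictly more in every row), so Column never plays it.
On the remaining 2×2 (T, B vs C2, C3):
Let Row play T with probability p. Expected payoff against C2: 1p + 5(1−p) = −4p + 5; against C3: 4p + 3(1−p) = p + 3.
Setting these equal: −4p + 5 = p + 3 ⇒ −5p = -2 ⇒ p = 2/5, and the value is (-4)·(2/5) + 5 = 17/5.
For Column: with q = P(C2), equating T's and B's payoffs gives −3q + 4 = 2q + 3 ⇒ q = 1/5.

17/5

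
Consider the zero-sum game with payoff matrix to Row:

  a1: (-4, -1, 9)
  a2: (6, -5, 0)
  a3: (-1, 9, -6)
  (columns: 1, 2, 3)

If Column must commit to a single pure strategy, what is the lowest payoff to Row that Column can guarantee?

6

Column maxima: 1 → 6, 2 → 9, 3 → 9.
The smallest of these is 6.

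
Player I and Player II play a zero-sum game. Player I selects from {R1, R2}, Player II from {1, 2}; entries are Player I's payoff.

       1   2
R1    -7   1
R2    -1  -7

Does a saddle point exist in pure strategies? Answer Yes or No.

No

Row minima: R1 → -7, R2 → -7; maximin = -7.
Column maxima: 1 → -1, 2 → 1; minimax = -1.
-7 ≠ -1, so no pure-strategy equilibrium exists.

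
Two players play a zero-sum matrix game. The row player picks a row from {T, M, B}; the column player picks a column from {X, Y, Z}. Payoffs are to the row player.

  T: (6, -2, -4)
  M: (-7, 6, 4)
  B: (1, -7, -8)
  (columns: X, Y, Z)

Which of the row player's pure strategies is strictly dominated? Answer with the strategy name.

T gives a strictly higher payoff than B against every column: 6 > 1, -2 > -7, -4 > -8.
So B is strictly dominated and the row player never plays it.

B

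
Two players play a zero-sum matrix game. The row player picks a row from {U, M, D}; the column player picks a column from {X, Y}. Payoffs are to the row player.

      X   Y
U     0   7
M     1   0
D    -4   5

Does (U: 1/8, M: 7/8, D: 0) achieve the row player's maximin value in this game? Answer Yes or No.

Yes

Against X this mix gives (1/8)·0 + (7/8)·1 = 7/8.
Against Y this mix gives (1/8)·7 + (7/8)·0 = 7/8.
All of the column player's active replies (X, Y) yield 7/8, and no column does worse for the row player. The mix makes the column player indifferent and guarantees 7/8, so it is optimal.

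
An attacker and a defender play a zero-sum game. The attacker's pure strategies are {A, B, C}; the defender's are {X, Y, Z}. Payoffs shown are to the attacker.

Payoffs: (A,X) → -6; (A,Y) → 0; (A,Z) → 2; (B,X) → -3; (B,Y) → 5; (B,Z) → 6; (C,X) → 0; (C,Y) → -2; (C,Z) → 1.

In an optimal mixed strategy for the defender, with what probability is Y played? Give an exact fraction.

3/10

Row minima: A → -6, B → -3, C → -2; maximin = -2.
Column maxima: X → 0, Y → 5, Z → 6; minimax = 0.
-2 ≠ 0, so there is no saddle point; optimal play is mixed.
A is strictly dominated by B, so the attacker never plays it.
Z is strictly dominated by X (it gives the attacker strictly more in every row), so the defender never plays it.
On the remaining 2×2 (B, C vs X, Y):
Let the attacker play B with probability p. Expected payoff against X: (-3)p + 0(1−p) = −3p; against Y: 5p + (-2)(1−p) = 7p − 2.
Setting these equal: −3p = 7p − 2 ⇒ −10p = -2 ⇒ p = 1/5, and the value is (-3)·(1/5) = -3/5.
For the defender: with q = P(X), equating B's and C's payoffs gives −8q + 5 = 2q − 2 ⇒ q = 7/10.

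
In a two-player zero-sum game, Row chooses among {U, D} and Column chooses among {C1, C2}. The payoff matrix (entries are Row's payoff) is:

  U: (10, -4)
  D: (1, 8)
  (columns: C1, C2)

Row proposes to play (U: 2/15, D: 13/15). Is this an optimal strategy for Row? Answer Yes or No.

Against C1 this mix gives (2/15)·10 + (13/15)·1 = 11/5.
Against C2 this mix gives (2/15)·(-4) + (13/15)·8 = 32/5.
Column will play C1, holding Row to 11/5. Shifting weight toward the row that does better against C1 would raise this floor (the equalizing mix achieves 4 against both C1 and C2), so the proposed strategy is not optimal.

No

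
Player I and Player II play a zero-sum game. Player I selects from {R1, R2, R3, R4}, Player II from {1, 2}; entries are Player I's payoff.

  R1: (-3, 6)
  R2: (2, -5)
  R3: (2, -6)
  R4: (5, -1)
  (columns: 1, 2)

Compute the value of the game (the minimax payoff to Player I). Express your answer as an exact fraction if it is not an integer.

Row minima: R1 → -3, R2 → -5, R3 → -6, R4 → -1; maximin = -1.
Column maxima: 1 → 5, 2 → 6; minimax = 5.
-1 ≠ 5, so there is no saddle point; optimal play is mixed.
R2 is strictly dominated by R4, so Player I never plays it.
R3 is strictly dominated by R4, so Player I never plays it.
On the remaining 2×2 (R1, R4 vs 1, 2):
Let Player I play R1 with probability p. Expected payoff against 1: (-3)p + 5(1−p) = −8p + 5; against 2: 6p + (-1)(1−p) = 7p − 1.
Setting these equal: −8p + 5 = 7p − 1 ⇒ −15p = -6 ⇒ p = 2/5, and the value is (-8)·(2/5) + 5 = 9/5.
For Player II: with q = P(1), equating R1's and R4's payoffs gives −9q + 6 = 6q − 1 ⇒ q = 7/15.

9/5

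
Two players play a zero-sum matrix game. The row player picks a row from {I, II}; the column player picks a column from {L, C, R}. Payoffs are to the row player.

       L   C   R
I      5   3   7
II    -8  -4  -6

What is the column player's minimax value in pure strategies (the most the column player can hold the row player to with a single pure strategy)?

Column maxima: L → 5, C → 3, R → 7.
The smallest of these is 3.

3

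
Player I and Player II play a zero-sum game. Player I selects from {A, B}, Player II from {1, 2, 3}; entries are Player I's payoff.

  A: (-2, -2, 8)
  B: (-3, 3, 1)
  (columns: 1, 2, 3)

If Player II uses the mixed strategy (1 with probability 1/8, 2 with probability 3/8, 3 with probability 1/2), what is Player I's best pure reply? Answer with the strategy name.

A

Expected payoff of A: (1/8)·(-2) + (3/8)·(-2) + (1/2)·8 = 3.
Expected payoff of B: (1/8)·(-3) + (3/8)·3 + (1/2)·1 = 5/4.
The largest is 3, so Player I's best response is A.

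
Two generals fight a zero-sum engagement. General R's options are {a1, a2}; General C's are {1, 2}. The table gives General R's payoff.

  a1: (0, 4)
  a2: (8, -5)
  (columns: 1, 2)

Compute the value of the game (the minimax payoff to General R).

Row minima: a1 → 0, a2 → -5; maximin = 0.
Column maxima: 1 → 8, 2 → 4; minimax = 4.
0 ≠ 4, so there is no saddle point; optimal play is mixed.
Let General R play a1 with probability p. Expected payoff against 1: 0p + 8(1−p) = −8p + 8; against 2: 4p + (-5)(1−p) = 9p − 5.
Setting these equal: −8p + 8 = 9p − 5 ⇒ −17p = -13 ⇒ p = 13/17, and the value is (-8)·(13/17) + 8 = 32/17.
For General C: with q = P(1), equating a1's and a2's payoffs gives −4q + 4 = 13q − 5 ⇒ q = 9/17.

32/17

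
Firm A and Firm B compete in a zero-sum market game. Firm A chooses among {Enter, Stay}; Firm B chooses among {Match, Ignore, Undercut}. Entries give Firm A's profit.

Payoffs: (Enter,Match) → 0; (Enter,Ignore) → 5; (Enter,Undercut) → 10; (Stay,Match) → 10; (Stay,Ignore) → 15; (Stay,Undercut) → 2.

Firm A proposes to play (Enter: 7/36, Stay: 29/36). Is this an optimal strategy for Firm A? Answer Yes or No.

Against Match this mix gives (7/36)·0 + (29/36)·10 = 145/18.
Against Ignore this mix gives (7/36)·5 + (29/36)·15 = 235/18.
Against Undercut this mix gives (7/36)·10 + (29/36)·2 = 32/9.
Firm B will play Undercut, holding Firm A to 32/9. Shifting weight toward the row that does better against Undercut would raise this floor (the equalizing mix achieves 50/9 against both Undercut and Match), so the proposed strategy is not optimal.

No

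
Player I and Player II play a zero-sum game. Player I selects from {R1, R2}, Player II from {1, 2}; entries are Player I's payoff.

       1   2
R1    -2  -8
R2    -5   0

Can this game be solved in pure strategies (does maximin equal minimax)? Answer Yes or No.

No

Row minima: R1 → -8, R2 → -5; maximin = -5.
Column maxima: 1 → -2, 2 → 0; minimax = -2.
-5 ≠ -2, so no pure-strategy equilibrium exists.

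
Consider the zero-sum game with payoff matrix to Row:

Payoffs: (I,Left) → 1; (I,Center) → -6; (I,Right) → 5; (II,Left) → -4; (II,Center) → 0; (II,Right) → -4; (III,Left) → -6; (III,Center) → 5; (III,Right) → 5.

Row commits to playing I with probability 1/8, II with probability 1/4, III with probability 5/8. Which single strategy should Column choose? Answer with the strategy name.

If Column plays Left, Row's expected payoff is (1/8)·1 + (1/4)·(-4) + (5/8)·(-6) = -37/8.
If Column plays Center, Row's expected payoff is (1/8)·(-6) + (1/4)·0 + (5/8)·5 = 19/8.
If Column plays Right, Row's expected payoff is (1/8)·5 + (1/4)·(-4) + (5/8)·5 = 11/4.
Column minimizes Row's payoff; the smallest is -37/8, so the best response is Left.

Left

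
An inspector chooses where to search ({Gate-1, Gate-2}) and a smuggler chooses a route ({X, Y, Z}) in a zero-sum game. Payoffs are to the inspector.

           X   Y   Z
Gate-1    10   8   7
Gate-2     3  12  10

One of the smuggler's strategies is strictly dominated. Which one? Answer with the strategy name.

Z holds the inspector's payoff strictly below Y in every row: 7 < 8, 10 < 12.
So Y is strictly dominated for the smuggler.

Y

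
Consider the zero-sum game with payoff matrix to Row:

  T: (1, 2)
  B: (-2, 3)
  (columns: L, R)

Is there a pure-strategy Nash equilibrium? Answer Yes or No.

Row minima: T → 1, B → -2; maximin = 1.
Column maxima: L → 1, R → 3; minimax = 1.
maximin = minimax = 1, so a saddle point exists.

Yes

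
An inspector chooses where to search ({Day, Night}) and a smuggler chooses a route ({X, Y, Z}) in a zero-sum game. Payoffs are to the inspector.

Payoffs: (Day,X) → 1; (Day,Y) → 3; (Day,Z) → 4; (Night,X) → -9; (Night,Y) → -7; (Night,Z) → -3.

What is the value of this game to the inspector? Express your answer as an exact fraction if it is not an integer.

Row minima: Day → 1, Night → -9; maximin = 1.
Column maxima: X → 1, Y → 3, Z → 4; minimax = 1.
Since maximin = minimax = 1, there is a saddle point and the value is 1.

1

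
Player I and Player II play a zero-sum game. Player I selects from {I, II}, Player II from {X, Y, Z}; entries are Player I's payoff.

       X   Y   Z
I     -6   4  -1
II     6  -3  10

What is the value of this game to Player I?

6/19

Row minima: I → -6, II → -3; maximin = -3.
Column maxima: X → 6, Y → 4, Z → 10; minimax = 4.
-3 ≠ 4, so there is no saddle point; optimal play is mixed.
Z is strictly dominated by X (it gives Player I strictly more in every row), so Player II never plays it.
On the remaining 2×2 (I, II vs X, Y):
Let Player I play I with probability p. Expected payoff against X: (-6)p + 6(1−p) = −12p + 6; against Y: 4p + (-3)(1−p) = 7p − 3.
Setting these equal: −12p + 6 = 7p − 3 ⇒ −19p = -9 ⇒ p = 9/19, and the value is (-12)·(9/19) + 6 = 6/19.
For Player II: with q = P(X), equating I's and II's payoffs gives −10q + 4 = 9q − 3 ⇒ q = 7/19.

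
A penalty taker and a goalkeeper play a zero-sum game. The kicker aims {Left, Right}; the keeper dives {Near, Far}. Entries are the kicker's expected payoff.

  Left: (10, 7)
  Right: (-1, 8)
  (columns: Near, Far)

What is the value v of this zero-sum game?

29/4

Row minima: Left → 7, Right → -1; maximin = 7.
Column maxima: Near → 10, Far → 8; minimax = 8.
7 ≠ 8, so there is no saddle point; optimal play is mixed.
Let the kicker play Left with probability p. Expected payoff against Near: 10p + (-1)(1−p) = 11p − 1; against Far: 7p + 8(1−p) = −p + 8.
Setting these equal: 11p − 1 = −p + 8 ⇒ 12p = 9 ⇒ p = 3/4, and the value is (11)·(3/4) − 1 = 29/4.
For the keeper: with q = P(Near), equating Left's and Right's payoffs gives 3q + 7 = −9q + 8 ⇒ q = 1/12.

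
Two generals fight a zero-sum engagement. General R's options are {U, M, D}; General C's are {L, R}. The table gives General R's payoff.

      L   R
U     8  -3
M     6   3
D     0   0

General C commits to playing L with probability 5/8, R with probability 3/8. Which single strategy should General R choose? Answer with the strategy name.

M

Expected payoff of U: (5/8)·8 + (3/8)·(-3) = 31/8.
Expected payoff of M: (5/8)·6 + (3/8)·3 = 39/8.
Expected payoff of D: (5/8)·0 + (3/8)·0 = 0.
The largest is 39/8, so General R's best response is M.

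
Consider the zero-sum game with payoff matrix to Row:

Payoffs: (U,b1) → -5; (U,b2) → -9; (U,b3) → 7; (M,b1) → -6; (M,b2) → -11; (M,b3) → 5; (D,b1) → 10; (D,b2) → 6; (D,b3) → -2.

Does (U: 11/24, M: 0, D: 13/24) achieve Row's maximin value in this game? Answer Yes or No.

Against b1 this mix gives (11/24)·(-5) + (13/24)·10 = 25/8.
Against b2 this mix gives (11/24)·(-9) + (13/24)·6 = -7/8.
Against b3 this mix gives (11/24)·7 + (13/24)·(-2) = 17/8.
Column will play b2, holding Row to -7/8. Shifting weight toward the row that does better against b2 would raise this floor (the equalizing mix achieves 1 against both b2 and b3), so the proposed strategy is not optimal.

No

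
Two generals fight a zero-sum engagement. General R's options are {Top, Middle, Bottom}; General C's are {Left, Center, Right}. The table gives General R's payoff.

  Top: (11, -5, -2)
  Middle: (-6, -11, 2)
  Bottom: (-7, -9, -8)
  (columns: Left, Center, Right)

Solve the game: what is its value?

-5

Row minima: Top → -5, Middle → -11, Bottom → -9; maximin = -5.
Column maxima: Left → 11, Center → -5, Right → 2; minimax = -5.
Since maximin = minimax = -5, there is a saddle point and the value is -5.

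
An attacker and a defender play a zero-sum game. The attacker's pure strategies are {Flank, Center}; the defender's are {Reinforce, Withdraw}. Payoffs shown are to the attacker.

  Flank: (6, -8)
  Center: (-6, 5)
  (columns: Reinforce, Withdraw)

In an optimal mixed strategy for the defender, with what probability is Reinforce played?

13/25

Row minima: Flank → -8, Center → -6; maximin = -6.
Column maxima: Reinforce → 6, Withdraw → 5; minimax = 5.
-6 ≠ 5, so there is no saddle point; optimal play is mixed.
Let the attacker play Flank with probability p. Expected payoff against Reinforce: 6p + (-6)(1−p) = 12p − 6; against Withdraw: (-8)p + 5(1−p) = −13p + 5.
Setting these equal: 12p − 6 = −13p + 5 ⇒ 25p = 11 ⇒ p = 11/25, and the value is (12)·(11/25) − 6 = -18/25.
For the defender: with q = P(Reinforce), equating Flank's and Center's payoffs gives 14q − 8 = −11q + 5 ⇒ q = 13/25.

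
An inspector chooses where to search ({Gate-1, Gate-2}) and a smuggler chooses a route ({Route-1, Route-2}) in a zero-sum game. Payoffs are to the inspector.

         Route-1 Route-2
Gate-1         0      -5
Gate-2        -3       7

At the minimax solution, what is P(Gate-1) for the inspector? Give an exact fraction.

2/3

Row minima: Gate-1 → -5, Gate-2 → -3; maximin = -3.
Column maxima: Route-1 → 0, Route-2 → 7; minimax = 0.
-3 ≠ 0, so there is no saddle point; optimal play is mixed.
Let the inspector play Gate-1 with probability p. Expected payoff against Route-1: 0p + (-3)(1−p) = 3p − 3; against Route-2: (-5)p + 7(1−p) = −12p + 7.
Setting these equal: 3p − 3 = −12p + 7 ⇒ 15p = 10 ⇒ p = 2/3, and the value is (3)·(2/3) − 3 = -1.
For the smuggler: with q = P(Route-1), equating Gate-1's and Gate-2's payoffs gives 5q − 5 = −10q + 7 ⇒ q = 4/5.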